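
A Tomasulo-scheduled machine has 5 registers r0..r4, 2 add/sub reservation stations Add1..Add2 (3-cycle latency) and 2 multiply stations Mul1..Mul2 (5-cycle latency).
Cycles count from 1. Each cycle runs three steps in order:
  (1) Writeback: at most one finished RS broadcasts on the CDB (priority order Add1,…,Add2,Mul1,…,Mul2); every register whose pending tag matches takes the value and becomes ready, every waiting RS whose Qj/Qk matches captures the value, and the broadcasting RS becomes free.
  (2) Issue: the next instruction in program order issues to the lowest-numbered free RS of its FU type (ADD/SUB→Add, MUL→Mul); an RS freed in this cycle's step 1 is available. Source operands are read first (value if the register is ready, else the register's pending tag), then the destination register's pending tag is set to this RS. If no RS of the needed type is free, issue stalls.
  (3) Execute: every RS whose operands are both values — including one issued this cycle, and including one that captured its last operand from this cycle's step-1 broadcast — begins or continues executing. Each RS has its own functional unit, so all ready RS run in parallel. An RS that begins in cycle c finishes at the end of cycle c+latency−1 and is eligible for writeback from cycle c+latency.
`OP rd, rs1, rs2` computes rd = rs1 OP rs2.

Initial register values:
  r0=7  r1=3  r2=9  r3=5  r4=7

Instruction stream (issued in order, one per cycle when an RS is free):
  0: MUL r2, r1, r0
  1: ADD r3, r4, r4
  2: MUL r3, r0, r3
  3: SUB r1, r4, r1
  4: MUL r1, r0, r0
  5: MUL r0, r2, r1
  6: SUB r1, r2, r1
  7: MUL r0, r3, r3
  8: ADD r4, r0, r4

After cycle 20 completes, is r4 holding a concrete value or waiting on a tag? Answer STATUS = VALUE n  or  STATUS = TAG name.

STATUS = VALUE 9611

  c1: issue MUL r2<-Mul1  regs: r0:7,r1:3,r2:Mul1,r3:5,r4:7
  c2: issue ADD r3<-Add1  regs: r0:7,r1:3,r2:Mul1,r3:Add1,r4:7
  c3: issue MUL r3<-Mul2  regs: r0:7,r1:3,r2:Mul1,r3:Mul2,r4:7
  c4: issue SUB r1<-Add2  regs: r0:7,r1:Add2,r2:Mul1,r3:Mul2,r4:7
  c5: CDB Add1=14; stall  regs: r0:7,r1:Add2,r2:Mul1,r3:Mul2,r4:7
  c6: CDB Mul1=21; issue MUL r1<-Mul1  regs: r0:7,r1:Mul1,r2:21,r3:Mul2,r4:7
  c7: CDB Add2=4; stall  regs: r0:7,r1:Mul1,r2:21,r3:Mul2,r4:7
  c8: stall  regs: r0:7,r1:Mul1,r2:21,r3:Mul2,r4:7
  c9: stall  regs: r0:7,r1:Mul1,r2:21,r3:Mul2,r4:7
  c10: CDB Mul2=98; issue MUL r0<-Mul2  regs: r0:Mul2,r1:Mul1,r2:21,r3:98,r4:7
  c11: CDB Mul1=49; issue SUB r1<-Add1  regs: r0:Mul2,r1:Add1,r2:21,r3:98,r4:7
  c12: issue MUL r0<-Mul1  regs: r0:Mul1,r1:Add1,r2:21,r3:98,r4:7
  c13: issue ADD r4<-Add2  regs: r0:Mul1,r1:Add1,r2:21,r3:98,r4:Add2
  c14: CDB Add1=-28  regs: r0:Mul1,r1:-28,r2:21,r3:98,r4:Add2
  c15: -  regs: r0:Mul1,r1:-28,r2:21,r3:98,r4:Add2
  c16: CDB Mul2=1029  regs: r0:Mul1,r1:-28,r2:21,r3:98,r4:Add2
  c17: CDB Mul1=9604  regs: r0:9604,r1:-28,r2:21,r3:98,r4:Add2
  c18: -  regs: r0:9604,r1:-28,r2:21,r3:98,r4:Add2
  c19: -  regs: r0:9604,r1:-28,r2:21,r3:98,r4:Add2
  c20: CDB Add2=9611  regs: r0:9604,r1:-28,r2:21,r3:98,r4:9611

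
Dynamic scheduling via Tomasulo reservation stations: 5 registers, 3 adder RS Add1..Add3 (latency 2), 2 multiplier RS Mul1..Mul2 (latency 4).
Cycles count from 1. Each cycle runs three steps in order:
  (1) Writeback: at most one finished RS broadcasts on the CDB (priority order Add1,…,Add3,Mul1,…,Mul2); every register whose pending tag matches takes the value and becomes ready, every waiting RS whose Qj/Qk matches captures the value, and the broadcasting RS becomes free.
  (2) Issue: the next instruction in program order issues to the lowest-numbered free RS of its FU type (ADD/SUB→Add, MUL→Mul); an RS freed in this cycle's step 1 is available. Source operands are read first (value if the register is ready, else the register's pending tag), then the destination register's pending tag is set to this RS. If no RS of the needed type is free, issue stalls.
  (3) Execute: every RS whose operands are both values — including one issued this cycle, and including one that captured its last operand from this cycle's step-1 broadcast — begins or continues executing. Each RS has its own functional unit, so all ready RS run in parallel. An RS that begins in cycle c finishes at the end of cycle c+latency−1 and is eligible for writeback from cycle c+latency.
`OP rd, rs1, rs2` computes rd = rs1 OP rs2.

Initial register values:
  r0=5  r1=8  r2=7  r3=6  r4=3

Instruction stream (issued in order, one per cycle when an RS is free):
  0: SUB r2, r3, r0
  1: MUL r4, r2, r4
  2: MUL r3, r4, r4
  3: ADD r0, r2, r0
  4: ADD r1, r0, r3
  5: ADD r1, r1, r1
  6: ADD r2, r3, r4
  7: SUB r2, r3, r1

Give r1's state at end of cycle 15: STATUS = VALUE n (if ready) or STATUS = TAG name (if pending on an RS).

c1: issue SUB r2<-Add1 | r0:5,r1:8,r2:Add1,r3:6,r4:3
c2: issue MUL r4<-Mul1 | r0:5,r1:8,r2:Add1,r3:6,r4:Mul1
c3: CDB Add1=1; issue MUL r3<-Mul2 | r0:5,r1:8,r2:1,r3:Mul2,r4:Mul1
c4: issue ADD r0<-Add1 | r0:Add1,r1:8,r2:1,r3:Mul2,r4:Mul1
c5: issue ADD r1<-Add2 | r0:Add1,r1:Add2,r2:1,r3:Mul2,r4:Mul1
c6: CDB Add1=6; issue ADD r1<-Add1 | r0:6,r1:Add1,r2:1,r3:Mul2,r4:Mul1
c7: CDB Mul1=3; issue ADD r2<-Add3 | r0:6,r1:Add1,r2:Add3,r3:Mul2,r4:3
c8: stall | r0:6,r1:Add1,r2:Add3,r3:Mul2,r4:3
c9: stall | r0:6,r1:Add1,r2:Add3,r3:Mul2,r4:3
c10: stall | r0:6,r1:Add1,r2:Add3,r3:Mul2,r4:3
c11: CDB Mul2=9; stall | r0:6,r1:Add1,r2:Add3,r3:9,r4:3
c12: stall | r0:6,r1:Add1,r2:Add3,r3:9,r4:3
c13: CDB Add2=15; issue SUB r2<-Add2 | r0:6,r1:Add1,r2:Add2,r3:9,r4:3
c14: CDB Add3=12 | r0:6,r1:Add1,r2:Add2,r3:9,r4:3
c15: CDB Add1=30 | r0:6,r1:30,r2:Add2,r3:9,r4:3

STATUS = VALUE 30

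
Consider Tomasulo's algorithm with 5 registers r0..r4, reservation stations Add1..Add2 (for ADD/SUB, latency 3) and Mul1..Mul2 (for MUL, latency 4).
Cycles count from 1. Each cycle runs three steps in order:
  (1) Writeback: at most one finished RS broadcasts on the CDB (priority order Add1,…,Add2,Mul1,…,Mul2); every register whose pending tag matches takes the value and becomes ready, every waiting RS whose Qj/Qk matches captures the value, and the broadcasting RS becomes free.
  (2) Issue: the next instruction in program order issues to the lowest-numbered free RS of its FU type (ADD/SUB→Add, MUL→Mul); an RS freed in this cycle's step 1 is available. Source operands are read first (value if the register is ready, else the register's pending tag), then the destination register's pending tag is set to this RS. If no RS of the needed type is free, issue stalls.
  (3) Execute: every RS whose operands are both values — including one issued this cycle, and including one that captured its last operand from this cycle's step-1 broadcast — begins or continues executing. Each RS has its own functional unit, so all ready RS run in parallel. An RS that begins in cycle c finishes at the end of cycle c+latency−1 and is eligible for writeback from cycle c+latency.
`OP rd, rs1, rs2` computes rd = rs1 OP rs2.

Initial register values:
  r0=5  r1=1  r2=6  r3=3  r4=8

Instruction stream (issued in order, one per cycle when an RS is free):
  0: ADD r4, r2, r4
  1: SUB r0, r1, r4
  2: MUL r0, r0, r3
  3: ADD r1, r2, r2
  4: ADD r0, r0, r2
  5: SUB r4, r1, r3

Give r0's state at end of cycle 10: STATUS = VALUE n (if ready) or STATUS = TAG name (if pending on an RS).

  c1: issue ADD r4<-Add1  regs: r0:5,r1:1,r2:6,r3:3,r4:Add1
  c2: issue SUB r0<-Add2  regs: r0:Add2,r1:1,r2:6,r3:3,r4:Add1
  c3: issue MUL r0<-Mul1  regs: r0:Mul1,r1:1,r2:6,r3:3,r4:Add1
  c4: CDB Add1=14; issue ADD r1<-Add1  regs: r0:Mul1,r1:Add1,r2:6,r3:3,r4:14
  c5: stall  regs: r0:Mul1,r1:Add1,r2:6,r3:3,r4:14
  c6: stall  regs: r0:Mul1,r1:Add1,r2:6,r3:3,r4:14
  c7: CDB Add1=12; issue ADD r0<-Add1  regs: r0:Add1,r1:12,r2:6,r3:3,r4:14
  c8: CDB Add2=-13; issue SUB r4<-Add2  regs: r0:Add1,r1:12,r2:6,r3:3,r4:Add2
  c9: -  regs: r0:Add1,r1:12,r2:6,r3:3,r4:Add2
  c10: -  regs: r0:Add1,r1:12,r2:6,r3:3,r4:Add2

STATUS = TAG Add1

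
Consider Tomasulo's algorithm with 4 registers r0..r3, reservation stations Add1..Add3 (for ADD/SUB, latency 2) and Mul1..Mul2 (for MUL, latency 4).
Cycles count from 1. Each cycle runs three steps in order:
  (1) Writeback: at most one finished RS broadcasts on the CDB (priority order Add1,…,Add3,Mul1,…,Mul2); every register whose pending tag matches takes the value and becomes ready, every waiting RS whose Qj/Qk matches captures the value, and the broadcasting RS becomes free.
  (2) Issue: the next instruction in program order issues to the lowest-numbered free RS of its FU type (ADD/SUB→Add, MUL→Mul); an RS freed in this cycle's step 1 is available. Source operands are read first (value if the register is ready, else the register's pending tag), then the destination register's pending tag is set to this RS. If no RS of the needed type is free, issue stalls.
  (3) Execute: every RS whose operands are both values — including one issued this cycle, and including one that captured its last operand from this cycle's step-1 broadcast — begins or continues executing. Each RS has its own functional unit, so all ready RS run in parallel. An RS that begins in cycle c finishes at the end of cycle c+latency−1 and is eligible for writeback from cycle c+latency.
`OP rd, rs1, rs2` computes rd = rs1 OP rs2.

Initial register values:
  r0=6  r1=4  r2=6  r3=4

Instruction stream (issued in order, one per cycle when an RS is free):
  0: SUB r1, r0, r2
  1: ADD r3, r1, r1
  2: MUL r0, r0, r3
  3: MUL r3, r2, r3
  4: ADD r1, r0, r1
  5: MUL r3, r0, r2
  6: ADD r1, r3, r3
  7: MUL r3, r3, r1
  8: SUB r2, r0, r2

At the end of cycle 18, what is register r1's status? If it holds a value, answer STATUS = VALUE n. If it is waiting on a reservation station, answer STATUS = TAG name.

cycle 1: issue SUB r1<-Add1 // r0:6,r1:Add1,r2:6,r3:4
cycle 2: issue ADD r3<-Add2 // r0:6,r1:Add1,r2:6,r3:Add2
cycle 3: CDB Add1=0; issue MUL r0<-Mul1 // r0:Mul1,r1:0,r2:6,r3:Add2
cycle 4: issue MUL r3<-Mul2 // r0:Mul1,r1:0,r2:6,r3:Mul2
cycle 5: CDB Add2=0; issue ADD r1<-Add1 // r0:Mul1,r1:Add1,r2:6,r3:Mul2
cycle 6: stall // r0:Mul1,r1:Add1,r2:6,r3:Mul2
cycle 7: stall // r0:Mul1,r1:Add1,r2:6,r3:Mul2
cycle 8: stall // r0:Mul1,r1:Add1,r2:6,r3:Mul2
cycle 9: CDB Mul1=0; issue MUL r3<-Mul1 // r0:0,r1:Add1,r2:6,r3:Mul1
cycle 10: CDB Mul2=0; issue ADD r1<-Add2 // r0:0,r1:Add2,r2:6,r3:Mul1
cycle 11: CDB Add1=0; issue MUL r3<-Mul2 // r0:0,r1:Add2,r2:6,r3:Mul2
cycle 12: issue SUB r2<-Add1 // r0:0,r1:Add2,r2:Add1,r3:Mul2
cycle 13: CDB Mul1=0 // r0:0,r1:Add2,r2:Add1,r3:Mul2
cycle 14: CDB Add1=-6 // r0:0,r1:Add2,r2:-6,r3:Mul2
cycle 15: CDB Add2=0 // r0:0,r1:0,r2:-6,r3:Mul2
cycle 16: - // r0:0,r1:0,r2:-6,r3:Mul2
cycle 17: - // r0:0,r1:0,r2:-6,r3:Mul2
cycle 18: - // r0:0,r1:0,r2:-6,r3:Mul2

STATUS = VALUE 0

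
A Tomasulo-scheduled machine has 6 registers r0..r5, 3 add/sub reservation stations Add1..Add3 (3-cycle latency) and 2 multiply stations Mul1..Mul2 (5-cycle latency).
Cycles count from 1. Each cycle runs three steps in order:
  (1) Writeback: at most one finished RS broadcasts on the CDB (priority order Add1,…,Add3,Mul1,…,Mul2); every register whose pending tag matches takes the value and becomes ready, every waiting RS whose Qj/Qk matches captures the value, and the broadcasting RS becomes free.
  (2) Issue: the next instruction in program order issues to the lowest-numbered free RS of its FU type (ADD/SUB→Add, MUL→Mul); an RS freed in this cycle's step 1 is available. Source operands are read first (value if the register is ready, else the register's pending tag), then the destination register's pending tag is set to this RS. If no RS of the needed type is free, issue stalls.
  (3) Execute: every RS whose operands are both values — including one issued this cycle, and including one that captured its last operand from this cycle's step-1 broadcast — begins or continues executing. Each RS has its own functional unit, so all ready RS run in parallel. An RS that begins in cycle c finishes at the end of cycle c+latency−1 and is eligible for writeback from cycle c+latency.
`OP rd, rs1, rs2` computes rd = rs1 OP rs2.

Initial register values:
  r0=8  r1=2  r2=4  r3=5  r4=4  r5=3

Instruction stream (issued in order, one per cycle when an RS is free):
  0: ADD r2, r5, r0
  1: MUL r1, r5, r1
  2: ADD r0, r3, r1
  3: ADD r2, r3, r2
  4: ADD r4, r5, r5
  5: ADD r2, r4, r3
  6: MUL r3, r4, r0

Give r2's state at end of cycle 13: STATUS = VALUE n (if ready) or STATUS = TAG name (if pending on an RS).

c1: issue ADD r2<-Add1 | r0:8,r1:2,r2:Add1,r3:5,r4:4,r5:3
c2: issue MUL r1<-Mul1 | r0:8,r1:Mul1,r2:Add1,r3:5,r4:4,r5:3
c3: issue ADD r0<-Add2 | r0:Add2,r1:Mul1,r2:Add1,r3:5,r4:4,r5:3
c4: CDB Add1=11; issue ADD r2<-Add1 | r0:Add2,r1:Mul1,r2:Add1,r3:5,r4:4,r5:3
c5: issue ADD r4<-Add3 | r0:Add2,r1:Mul1,r2:Add1,r3:5,r4:Add3,r5:3
c6: stall | r0:Add2,r1:Mul1,r2:Add1,r3:5,r4:Add3,r5:3
c7: CDB Add1=16; issue ADD r2<-Add1 | r0:Add2,r1:Mul1,r2:Add1,r3:5,r4:Add3,r5:3
c8: CDB Add3=6; issue MUL r3<-Mul2 | r0:Add2,r1:Mul1,r2:Add1,r3:Mul2,r4:6,r5:3
c9: CDB Mul1=6 | r0:Add2,r1:6,r2:Add1,r3:Mul2,r4:6,r5:3
c10: - | r0:Add2,r1:6,r2:Add1,r3:Mul2,r4:6,r5:3
c11: CDB Add1=11 | r0:Add2,r1:6,r2:11,r3:Mul2,r4:6,r5:3
c12: CDB Add2=11 | r0:11,r1:6,r2:11,r3:Mul2,r4:6,r5:3
c13: - | r0:11,r1:6,r2:11,r3:Mul2,r4:6,r5:3

STATUS = VALUE 11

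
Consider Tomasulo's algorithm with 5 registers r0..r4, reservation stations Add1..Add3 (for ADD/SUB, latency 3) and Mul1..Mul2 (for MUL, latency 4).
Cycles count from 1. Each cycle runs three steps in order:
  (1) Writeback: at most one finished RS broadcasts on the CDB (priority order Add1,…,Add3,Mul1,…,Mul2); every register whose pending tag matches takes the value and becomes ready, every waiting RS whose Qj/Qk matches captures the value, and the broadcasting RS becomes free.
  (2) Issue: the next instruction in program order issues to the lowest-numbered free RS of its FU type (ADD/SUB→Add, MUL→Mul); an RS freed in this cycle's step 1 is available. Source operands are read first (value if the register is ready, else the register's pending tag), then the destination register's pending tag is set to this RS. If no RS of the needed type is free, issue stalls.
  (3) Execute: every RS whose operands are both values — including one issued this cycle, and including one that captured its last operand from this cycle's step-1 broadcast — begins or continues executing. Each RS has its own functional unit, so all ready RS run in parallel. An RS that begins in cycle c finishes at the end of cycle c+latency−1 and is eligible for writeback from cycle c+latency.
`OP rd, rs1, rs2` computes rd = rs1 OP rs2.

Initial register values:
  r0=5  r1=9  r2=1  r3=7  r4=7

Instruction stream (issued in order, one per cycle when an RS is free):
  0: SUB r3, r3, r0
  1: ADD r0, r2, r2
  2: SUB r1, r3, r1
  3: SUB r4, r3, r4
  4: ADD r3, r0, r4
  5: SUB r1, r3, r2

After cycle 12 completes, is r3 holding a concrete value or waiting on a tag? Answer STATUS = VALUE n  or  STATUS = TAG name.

c1: issue SUB r3<-Add1 | r0:5,r1:9,r2:1,r3:Add1,r4:7
c2: issue ADD r0<-Add2 | r0:Add2,r1:9,r2:1,r3:Add1,r4:7
c3: issue SUB r1<-Add3 | r0:Add2,r1:Add3,r2:1,r3:Add1,r4:7
c4: CDB Add1=2; issue SUB r4<-Add1 | r0:Add2,r1:Add3,r2:1,r3:2,r4:Add1
c5: CDB Add2=2; issue ADD r3<-Add2 | r0:2,r1:Add3,r2:1,r3:Add2,r4:Add1
c6: stall | r0:2,r1:Add3,r2:1,r3:Add2,r4:Add1
c7: CDB Add1=-5; issue SUB r1<-Add1 | r0:2,r1:Add1,r2:1,r3:Add2,r4:-5
c8: CDB Add3=-7 | r0:2,r1:Add1,r2:1,r3:Add2,r4:-5
c9: - | r0:2,r1:Add1,r2:1,r3:Add2,r4:-5
c10: CDB Add2=-3 | r0:2,r1:Add1,r2:1,r3:-3,r4:-5
c11: - | r0:2,r1:Add1,r2:1,r3:-3,r4:-5
c12: - | r0:2,r1:Add1,r2:1,r3:-3,r4:-5

STATUS = VALUE -3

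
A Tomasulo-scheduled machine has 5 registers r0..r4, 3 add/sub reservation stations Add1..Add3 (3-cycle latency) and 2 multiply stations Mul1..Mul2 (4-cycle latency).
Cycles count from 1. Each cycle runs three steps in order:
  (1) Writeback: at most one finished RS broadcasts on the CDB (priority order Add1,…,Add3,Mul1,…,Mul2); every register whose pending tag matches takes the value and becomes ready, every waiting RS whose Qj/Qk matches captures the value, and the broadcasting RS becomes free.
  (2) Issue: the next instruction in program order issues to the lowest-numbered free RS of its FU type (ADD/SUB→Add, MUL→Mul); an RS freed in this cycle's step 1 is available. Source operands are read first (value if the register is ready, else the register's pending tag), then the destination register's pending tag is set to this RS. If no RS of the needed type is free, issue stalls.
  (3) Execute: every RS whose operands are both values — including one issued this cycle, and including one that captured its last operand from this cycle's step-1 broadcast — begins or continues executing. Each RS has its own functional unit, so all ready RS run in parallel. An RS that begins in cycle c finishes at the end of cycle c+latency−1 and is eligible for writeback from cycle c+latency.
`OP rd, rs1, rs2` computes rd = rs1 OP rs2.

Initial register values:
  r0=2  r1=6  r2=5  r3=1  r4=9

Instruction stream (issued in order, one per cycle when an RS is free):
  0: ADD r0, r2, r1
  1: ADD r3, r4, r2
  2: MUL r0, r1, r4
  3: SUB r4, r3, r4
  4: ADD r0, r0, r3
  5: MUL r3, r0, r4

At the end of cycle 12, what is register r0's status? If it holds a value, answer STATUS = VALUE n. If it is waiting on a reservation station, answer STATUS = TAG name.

c1: issue ADD r0<-Add1 | r0:Add1,r1:6,r2:5,r3:1,r4:9
c2: issue ADD r3<-Add2 | r0:Add1,r1:6,r2:5,r3:Add2,r4:9
c3: issue MUL r0<-Mul1 | r0:Mul1,r1:6,r2:5,r3:Add2,r4:9
c4: CDB Add1=11; issue SUB r4<-Add1 | r0:Mul1,r1:6,r2:5,r3:Add2,r4:Add1
c5: CDB Add2=14; issue ADD r0<-Add2 | r0:Add2,r1:6,r2:5,r3:14,r4:Add1
c6: issue MUL r3<-Mul2 | r0:Add2,r1:6,r2:5,r3:Mul2,r4:Add1
c7: CDB Mul1=54 | r0:Add2,r1:6,r2:5,r3:Mul2,r4:Add1
c8: CDB Add1=5 | r0:Add2,r1:6,r2:5,r3:Mul2,r4:5
c9: - | r0:Add2,r1:6,r2:5,r3:Mul2,r4:5
c10: CDB Add2=68 | r0:68,r1:6,r2:5,r3:Mul2,r4:5
c11: - | r0:68,r1:6,r2:5,r3:Mul2,r4:5
c12: - | r0:68,r1:6,r2:5,r3:Mul2,r4:5

STATUS = VALUE 68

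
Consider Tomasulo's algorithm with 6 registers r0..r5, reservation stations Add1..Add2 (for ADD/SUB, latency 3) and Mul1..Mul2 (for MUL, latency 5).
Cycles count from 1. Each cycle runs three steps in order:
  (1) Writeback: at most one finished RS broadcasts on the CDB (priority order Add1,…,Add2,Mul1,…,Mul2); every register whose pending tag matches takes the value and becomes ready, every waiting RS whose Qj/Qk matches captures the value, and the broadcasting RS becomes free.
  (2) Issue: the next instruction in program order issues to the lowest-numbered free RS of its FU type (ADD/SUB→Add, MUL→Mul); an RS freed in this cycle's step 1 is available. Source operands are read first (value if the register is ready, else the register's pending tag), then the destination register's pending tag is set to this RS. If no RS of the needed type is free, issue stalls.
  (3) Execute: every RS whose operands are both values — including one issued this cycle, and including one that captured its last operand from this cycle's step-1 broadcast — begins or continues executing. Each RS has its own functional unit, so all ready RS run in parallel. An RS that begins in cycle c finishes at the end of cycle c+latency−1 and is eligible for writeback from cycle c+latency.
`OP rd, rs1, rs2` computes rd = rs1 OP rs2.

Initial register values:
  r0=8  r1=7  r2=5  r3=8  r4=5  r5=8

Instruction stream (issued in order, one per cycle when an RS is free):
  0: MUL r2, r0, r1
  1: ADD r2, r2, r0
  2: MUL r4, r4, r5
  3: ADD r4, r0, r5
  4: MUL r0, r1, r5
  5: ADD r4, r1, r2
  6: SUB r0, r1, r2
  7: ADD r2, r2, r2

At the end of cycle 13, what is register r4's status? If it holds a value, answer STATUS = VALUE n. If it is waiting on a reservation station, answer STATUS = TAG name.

  c1: issue MUL r2<-Mul1  regs: r0:8,r1:7,r2:Mul1,r3:8,r4:5,r5:8
  c2: issue ADD r2<-Add1  regs: r0:8,r1:7,r2:Add1,r3:8,r4:5,r5:8
  c3: issue MUL r4<-Mul2  regs: r0:8,r1:7,r2:Add1,r3:8,r4:Mul2,r5:8
  c4: issue ADD r4<-Add2  regs: r0:8,r1:7,r2:Add1,r3:8,r4:Add2,r5:8
  c5: stall  regs: r0:8,r1:7,r2:Add1,r3:8,r4:Add2,r5:8
  c6: CDB Mul1=56; issue MUL r0<-Mul1  regs: r0:Mul1,r1:7,r2:Add1,r3:8,r4:Add2,r5:8
  c7: CDB Add2=16; issue ADD r4<-Add2  regs: r0:Mul1,r1:7,r2:Add1,r3:8,r4:Add2,r5:8
  c8: CDB Mul2=40; stall  regs: r0:Mul1,r1:7,r2:Add1,r3:8,r4:Add2,r5:8
  c9: CDB Add1=64; issue SUB r0<-Add1  regs: r0:Add1,r1:7,r2:64,r3:8,r4:Add2,r5:8
  c10: stall  regs: r0:Add1,r1:7,r2:64,r3:8,r4:Add2,r5:8
  c11: CDB Mul1=56; stall  regs: r0:Add1,r1:7,r2:64,r3:8,r4:Add2,r5:8
  c12: CDB Add1=-57; issue ADD r2<-Add1  regs: r0:-57,r1:7,r2:Add1,r3:8,r4:Add2,r5:8
  c13: CDB Add2=71  regs: r0:-57,r1:7,r2:Add1,r3:8,r4:71,r5:8

STATUS = VALUE 71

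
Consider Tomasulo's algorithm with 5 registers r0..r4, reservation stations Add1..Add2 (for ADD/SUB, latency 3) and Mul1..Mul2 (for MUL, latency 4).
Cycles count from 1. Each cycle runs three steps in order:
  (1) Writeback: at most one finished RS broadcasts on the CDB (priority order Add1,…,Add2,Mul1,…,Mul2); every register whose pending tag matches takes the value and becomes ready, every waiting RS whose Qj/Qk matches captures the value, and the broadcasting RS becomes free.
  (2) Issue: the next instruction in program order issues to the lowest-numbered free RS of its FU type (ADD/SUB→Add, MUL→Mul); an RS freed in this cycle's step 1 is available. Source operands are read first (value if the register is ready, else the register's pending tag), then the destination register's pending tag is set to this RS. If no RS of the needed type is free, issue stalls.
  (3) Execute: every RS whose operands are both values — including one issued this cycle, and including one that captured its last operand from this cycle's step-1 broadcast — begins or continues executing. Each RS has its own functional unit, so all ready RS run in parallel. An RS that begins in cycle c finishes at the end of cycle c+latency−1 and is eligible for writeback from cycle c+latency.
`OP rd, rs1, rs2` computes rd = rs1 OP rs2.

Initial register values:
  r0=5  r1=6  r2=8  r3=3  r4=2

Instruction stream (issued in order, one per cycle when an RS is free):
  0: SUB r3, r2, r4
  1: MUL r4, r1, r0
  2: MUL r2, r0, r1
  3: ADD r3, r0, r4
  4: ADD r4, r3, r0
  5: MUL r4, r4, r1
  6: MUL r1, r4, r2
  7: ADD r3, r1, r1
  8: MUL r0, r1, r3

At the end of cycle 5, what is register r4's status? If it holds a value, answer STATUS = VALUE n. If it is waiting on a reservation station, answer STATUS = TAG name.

STATUS = TAG Add2

  c1: issue SUB r3<-Add1  regs: r0:5,r1:6,r2:8,r3:Add1,r4:2
  c2: issue MUL r4<-Mul1  regs: r0:5,r1:6,r2:8,r3:Add1,r4:Mul1
  c3: issue MUL r2<-Mul2  regs: r0:5,r1:6,r2:Mul2,r3:Add1,r4:Mul1
  c4: CDB Add1=6; issue ADD r3<-Add1  regs: r0:5,r1:6,r2:Mul2,r3:Add1,r4:Mul1
  c5: issue ADD r4<-Add2  regs: r0:5,r1:6,r2:Mul2,r3:Add1,r4:Add2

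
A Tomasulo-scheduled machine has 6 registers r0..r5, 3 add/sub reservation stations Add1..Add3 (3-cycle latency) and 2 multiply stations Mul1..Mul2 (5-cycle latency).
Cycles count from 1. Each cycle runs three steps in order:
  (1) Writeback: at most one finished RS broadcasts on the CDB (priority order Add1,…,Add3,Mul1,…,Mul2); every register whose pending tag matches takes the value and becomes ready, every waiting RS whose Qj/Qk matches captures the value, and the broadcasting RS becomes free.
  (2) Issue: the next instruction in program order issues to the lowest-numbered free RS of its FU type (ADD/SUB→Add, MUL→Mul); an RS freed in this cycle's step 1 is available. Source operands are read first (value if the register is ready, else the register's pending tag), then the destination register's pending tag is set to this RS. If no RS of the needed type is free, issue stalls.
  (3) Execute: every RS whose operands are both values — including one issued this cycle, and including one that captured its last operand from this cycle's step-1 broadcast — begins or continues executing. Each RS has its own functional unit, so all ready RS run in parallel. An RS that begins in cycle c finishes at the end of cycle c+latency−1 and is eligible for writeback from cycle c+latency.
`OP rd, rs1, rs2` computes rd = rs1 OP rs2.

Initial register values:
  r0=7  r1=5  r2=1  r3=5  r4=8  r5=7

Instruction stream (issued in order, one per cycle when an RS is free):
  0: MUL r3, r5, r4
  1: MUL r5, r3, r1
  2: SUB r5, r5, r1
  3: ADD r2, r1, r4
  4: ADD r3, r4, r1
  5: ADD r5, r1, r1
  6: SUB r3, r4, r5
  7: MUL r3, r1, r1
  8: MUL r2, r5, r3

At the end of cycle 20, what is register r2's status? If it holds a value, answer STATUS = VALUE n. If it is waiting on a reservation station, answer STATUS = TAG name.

STATUS = VALUE 250

c1: issue MUL r3<-Mul1 | r0:7,r1:5,r2:1,r3:Mul1,r4:8,r5:7
c2: issue MUL r5<-Mul2 | r0:7,r1:5,r2:1,r3:Mul1,r4:8,r5:Mul2
c3: issue SUB r5<-Add1 | r0:7,r1:5,r2:1,r3:Mul1,r4:8,r5:Add1
c4: issue ADD r2<-Add2 | r0:7,r1:5,r2:Add2,r3:Mul1,r4:8,r5:Add1
c5: issue ADD r3<-Add3 | r0:7,r1:5,r2:Add2,r3:Add3,r4:8,r5:Add1
c6: CDB Mul1=56; stall | r0:7,r1:5,r2:Add2,r3:Add3,r4:8,r5:Add1
c7: CDB Add2=13; issue ADD r5<-Add2 | r0:7,r1:5,r2:13,r3:Add3,r4:8,r5:Add2
c8: CDB Add3=13; issue SUB r3<-Add3 | r0:7,r1:5,r2:13,r3:Add3,r4:8,r5:Add2
c9: issue MUL r3<-Mul1 | r0:7,r1:5,r2:13,r3:Mul1,r4:8,r5:Add2
c10: CDB Add2=10; stall | r0:7,r1:5,r2:13,r3:Mul1,r4:8,r5:10
c11: CDB Mul2=280; issue MUL r2<-Mul2 | r0:7,r1:5,r2:Mul2,r3:Mul1,r4:8,r5:10
c12: - | r0:7,r1:5,r2:Mul2,r3:Mul1,r4:8,r5:10
c13: CDB Add3=-2 | r0:7,r1:5,r2:Mul2,r3:Mul1,r4:8,r5:10
c14: CDB Add1=275 | r0:7,r1:5,r2:Mul2,r3:Mul1,r4:8,r5:10
c15: CDB Mul1=25 | r0:7,r1:5,r2:Mul2,r3:25,r4:8,r5:10
c16: - | r0:7,r1:5,r2:Mul2,r3:25,r4:8,r5:10
c17: - | r0:7,r1:5,r2:Mul2,r3:25,r4:8,r5:10
c18: - | r0:7,r1:5,r2:Mul2,r3:25,r4:8,r5:10
c19: - | r0:7,r1:5,r2:Mul2,r3:25,r4:8,r5:10
c20: CDB Mul2=250 | r0:7,r1:5,r2:250,r3:25,r4:8,r5:10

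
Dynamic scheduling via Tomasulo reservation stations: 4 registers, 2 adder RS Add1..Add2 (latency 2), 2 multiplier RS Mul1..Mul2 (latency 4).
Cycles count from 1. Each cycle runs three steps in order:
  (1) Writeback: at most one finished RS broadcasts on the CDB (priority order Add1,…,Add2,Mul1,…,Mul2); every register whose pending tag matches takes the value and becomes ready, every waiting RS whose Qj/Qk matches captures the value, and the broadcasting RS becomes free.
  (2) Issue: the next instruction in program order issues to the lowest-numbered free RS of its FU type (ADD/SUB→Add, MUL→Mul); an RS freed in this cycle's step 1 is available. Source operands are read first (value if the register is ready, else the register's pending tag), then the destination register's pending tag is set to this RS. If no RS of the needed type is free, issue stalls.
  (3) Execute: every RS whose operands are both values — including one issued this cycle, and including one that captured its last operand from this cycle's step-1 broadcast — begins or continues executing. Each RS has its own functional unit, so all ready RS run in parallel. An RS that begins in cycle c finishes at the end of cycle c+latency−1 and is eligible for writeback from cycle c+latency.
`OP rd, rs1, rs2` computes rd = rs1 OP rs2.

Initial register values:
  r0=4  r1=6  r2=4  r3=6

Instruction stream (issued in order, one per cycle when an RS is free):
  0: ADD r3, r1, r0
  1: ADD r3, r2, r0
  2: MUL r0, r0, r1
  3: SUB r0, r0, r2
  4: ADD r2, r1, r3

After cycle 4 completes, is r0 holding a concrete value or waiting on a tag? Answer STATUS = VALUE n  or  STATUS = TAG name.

cycle 1: issue ADD r3<-Add1 // r0:4,r1:6,r2:4,r3:Add1
cycle 2: issue ADD r3<-Add2 // r0:4,r1:6,r2:4,r3:Add2
cycle 3: CDB Add1=10; issue MUL r0<-Mul1 // r0:Mul1,r1:6,r2:4,r3:Add2
cycle 4: CDB Add2=8; issue SUB r0<-Add1 // r0:Add1,r1:6,r2:4,r3:8

STATUS = TAG Add1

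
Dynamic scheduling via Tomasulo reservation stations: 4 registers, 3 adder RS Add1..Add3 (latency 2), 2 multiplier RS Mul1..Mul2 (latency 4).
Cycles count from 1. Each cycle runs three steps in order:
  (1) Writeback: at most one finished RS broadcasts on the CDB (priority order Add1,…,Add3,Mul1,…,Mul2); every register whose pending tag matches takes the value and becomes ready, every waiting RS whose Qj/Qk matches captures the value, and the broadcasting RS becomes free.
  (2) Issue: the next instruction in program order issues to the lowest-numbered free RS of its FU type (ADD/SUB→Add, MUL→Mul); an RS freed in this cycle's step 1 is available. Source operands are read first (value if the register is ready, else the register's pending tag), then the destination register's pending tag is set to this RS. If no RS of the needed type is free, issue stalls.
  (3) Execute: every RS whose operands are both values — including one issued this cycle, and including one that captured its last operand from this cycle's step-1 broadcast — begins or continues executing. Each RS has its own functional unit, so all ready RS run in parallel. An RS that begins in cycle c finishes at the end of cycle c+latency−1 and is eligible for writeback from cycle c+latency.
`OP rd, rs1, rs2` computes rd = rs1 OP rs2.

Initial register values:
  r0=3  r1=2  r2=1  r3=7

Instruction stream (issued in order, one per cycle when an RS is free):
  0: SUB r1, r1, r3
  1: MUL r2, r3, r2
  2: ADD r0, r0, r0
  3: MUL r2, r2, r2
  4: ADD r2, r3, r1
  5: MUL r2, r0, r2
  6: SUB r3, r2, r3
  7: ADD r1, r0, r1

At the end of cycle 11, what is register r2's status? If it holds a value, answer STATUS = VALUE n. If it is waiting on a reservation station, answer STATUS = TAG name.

cycle 1: issue SUB r1<-Add1 // r0:3,r1:Add1,r2:1,r3:7
cycle 2: issue MUL r2<-Mul1 // r0:3,r1:Add1,r2:Mul1,r3:7
cycle 3: CDB Add1=-5; issue ADD r0<-Add1 // r0:Add1,r1:-5,r2:Mul1,r3:7
cycle 4: issue MUL r2<-Mul2 // r0:Add1,r1:-5,r2:Mul2,r3:7
cycle 5: CDB Add1=6; issue ADD r2<-Add1 // r0:6,r1:-5,r2:Add1,r3:7
cycle 6: CDB Mul1=7; issue MUL r2<-Mul1 // r0:6,r1:-5,r2:Mul1,r3:7
cycle 7: CDB Add1=2; issue SUB r3<-Add1 // r0:6,r1:-5,r2:Mul1,r3:Add1
cycle 8: issue ADD r1<-Add2 // r0:6,r1:Add2,r2:Mul1,r3:Add1
cycle 9: - // r0:6,r1:Add2,r2:Mul1,r3:Add1
cycle 10: CDB Add2=1 // r0:6,r1:1,r2:Mul1,r3:Add1
cycle 11: CDB Mul1=12 // r0:6,r1:1,r2:12,r3:Add1

STATUS = VALUE 12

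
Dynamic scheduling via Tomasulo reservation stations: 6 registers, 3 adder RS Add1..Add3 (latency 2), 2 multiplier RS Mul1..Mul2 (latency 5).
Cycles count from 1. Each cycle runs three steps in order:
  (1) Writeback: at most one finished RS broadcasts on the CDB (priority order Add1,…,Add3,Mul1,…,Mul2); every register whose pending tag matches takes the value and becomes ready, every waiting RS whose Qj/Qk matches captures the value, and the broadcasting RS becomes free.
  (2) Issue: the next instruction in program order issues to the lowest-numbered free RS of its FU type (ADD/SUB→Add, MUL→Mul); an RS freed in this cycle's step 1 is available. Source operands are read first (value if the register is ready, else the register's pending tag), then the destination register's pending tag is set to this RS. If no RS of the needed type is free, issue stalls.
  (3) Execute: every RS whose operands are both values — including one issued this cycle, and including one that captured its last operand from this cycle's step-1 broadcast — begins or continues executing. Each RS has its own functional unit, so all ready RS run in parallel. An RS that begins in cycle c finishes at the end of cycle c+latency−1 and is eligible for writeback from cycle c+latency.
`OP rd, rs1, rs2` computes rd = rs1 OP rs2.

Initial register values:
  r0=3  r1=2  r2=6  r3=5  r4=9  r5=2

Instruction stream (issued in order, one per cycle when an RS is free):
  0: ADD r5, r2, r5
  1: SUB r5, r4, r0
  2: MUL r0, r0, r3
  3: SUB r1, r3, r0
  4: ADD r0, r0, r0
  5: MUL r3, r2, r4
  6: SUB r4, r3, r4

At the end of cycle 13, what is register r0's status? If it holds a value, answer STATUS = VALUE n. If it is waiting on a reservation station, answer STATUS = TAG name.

cycle 1: issue ADD r5<-Add1 // r0:3,r1:2,r2:6,r3:5,r4:9,r5:Add1
cycle 2: issue SUB r5<-Add2 // r0:3,r1:2,r2:6,r3:5,r4:9,r5:Add2
cycle 3: CDB Add1=8; issue MUL r0<-Mul1 // r0:Mul1,r1:2,r2:6,r3:5,r4:9,r5:Add2
cycle 4: CDB Add2=6; issue SUB r1<-Add1 // r0:Mul1,r1:Add1,r2:6,r3:5,r4:9,r5:6
cycle 5: issue ADD r0<-Add2 // r0:Add2,r1:Add1,r2:6,r3:5,r4:9,r5:6
cycle 6: issue MUL r3<-Mul2 // r0:Add2,r1:Add1,r2:6,r3:Mul2,r4:9,r5:6
cycle 7: issue SUB r4<-Add3 // r0:Add2,r1:Add1,r2:6,r3:Mul2,r4:Add3,r5:6
cycle 8: CDB Mul1=15 // r0:Add2,r1:Add1,r2:6,r3:Mul2,r4:Add3,r5:6
cycle 9: - // r0:Add2,r1:Add1,r2:6,r3:Mul2,r4:Add3,r5:6
cycle 10: CDB Add1=-10 // r0:Add2,r1:-10,r2:6,r3:Mul2,r4:Add3,r5:6
cycle 11: CDB Add2=30 // r0:30,r1:-10,r2:6,r3:Mul2,r4:Add3,r5:6
cycle 12: CDB Mul2=54 // r0:30,r1:-10,r2:6,r3:54,r4:Add3,r5:6
cycle 13: - // r0:30,r1:-10,r2:6,r3:54,r4:Add3,r5:6

STATUS = VALUE 30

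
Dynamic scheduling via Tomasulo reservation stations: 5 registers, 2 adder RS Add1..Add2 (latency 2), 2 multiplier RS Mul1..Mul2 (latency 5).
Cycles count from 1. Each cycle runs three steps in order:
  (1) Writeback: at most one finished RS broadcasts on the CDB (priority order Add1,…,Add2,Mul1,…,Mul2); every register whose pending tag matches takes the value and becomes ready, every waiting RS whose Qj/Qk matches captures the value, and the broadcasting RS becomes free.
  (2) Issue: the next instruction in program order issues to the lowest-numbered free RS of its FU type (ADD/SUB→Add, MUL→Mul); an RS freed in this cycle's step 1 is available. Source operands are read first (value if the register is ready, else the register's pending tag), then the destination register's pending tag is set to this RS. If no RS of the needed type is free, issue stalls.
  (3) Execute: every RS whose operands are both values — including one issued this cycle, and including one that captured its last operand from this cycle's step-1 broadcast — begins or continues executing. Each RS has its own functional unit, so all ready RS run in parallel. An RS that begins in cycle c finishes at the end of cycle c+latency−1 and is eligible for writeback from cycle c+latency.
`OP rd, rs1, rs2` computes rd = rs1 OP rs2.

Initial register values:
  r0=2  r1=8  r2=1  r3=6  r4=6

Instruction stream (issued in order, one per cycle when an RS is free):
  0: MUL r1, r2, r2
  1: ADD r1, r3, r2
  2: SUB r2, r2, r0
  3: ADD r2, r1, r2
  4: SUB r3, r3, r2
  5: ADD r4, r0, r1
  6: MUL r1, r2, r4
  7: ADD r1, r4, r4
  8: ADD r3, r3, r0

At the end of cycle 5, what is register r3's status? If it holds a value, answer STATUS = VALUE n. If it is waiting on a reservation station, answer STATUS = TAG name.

STATUS = TAG Add2

  c1: issue MUL r1<-Mul1  regs: r0:2,r1:Mul1,r2:1,r3:6,r4:6
  c2: issue ADD r1<-Add1  regs: r0:2,r1:Add1,r2:1,r3:6,r4:6
  c3: issue SUB r2<-Add2  regs: r0:2,r1:Add1,r2:Add2,r3:6,r4:6
  c4: CDB Add1=7; issue ADD r2<-Add1  regs: r0:2,r1:7,r2:Add1,r3:6,r4:6
  c5: CDB Add2=-1; issue SUB r3<-Add2  regs: r0:2,r1:7,r2:Add1,r3:Add2,r4:6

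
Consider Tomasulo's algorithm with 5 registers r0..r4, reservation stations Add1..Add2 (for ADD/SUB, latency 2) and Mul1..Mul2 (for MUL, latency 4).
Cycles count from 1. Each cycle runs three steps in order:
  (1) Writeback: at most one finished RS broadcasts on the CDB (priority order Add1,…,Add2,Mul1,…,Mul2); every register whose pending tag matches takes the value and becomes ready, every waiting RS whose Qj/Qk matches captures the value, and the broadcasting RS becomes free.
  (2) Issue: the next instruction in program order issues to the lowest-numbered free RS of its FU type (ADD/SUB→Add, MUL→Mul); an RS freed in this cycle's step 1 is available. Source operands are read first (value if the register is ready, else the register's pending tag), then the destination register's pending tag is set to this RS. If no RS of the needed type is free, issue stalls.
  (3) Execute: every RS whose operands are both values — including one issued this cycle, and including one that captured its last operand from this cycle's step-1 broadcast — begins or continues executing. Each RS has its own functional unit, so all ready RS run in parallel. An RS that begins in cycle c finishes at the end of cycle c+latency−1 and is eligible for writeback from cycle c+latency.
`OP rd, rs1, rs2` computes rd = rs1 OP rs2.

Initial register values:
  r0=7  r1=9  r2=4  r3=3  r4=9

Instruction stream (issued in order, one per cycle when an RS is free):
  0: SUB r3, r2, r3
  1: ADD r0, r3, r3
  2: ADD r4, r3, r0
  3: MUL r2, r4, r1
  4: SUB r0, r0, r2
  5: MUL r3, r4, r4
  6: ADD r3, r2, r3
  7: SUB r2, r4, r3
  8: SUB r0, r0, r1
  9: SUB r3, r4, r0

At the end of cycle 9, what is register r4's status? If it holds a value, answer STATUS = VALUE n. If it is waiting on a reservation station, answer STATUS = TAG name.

STATUS = VALUE 3

c1: issue SUB r3<-Add1 | r0:7,r1:9,r2:4,r3:Add1,r4:9
c2: issue ADD r0<-Add2 | r0:Add2,r1:9,r2:4,r3:Add1,r4:9
c3: CDB Add1=1; issue ADD r4<-Add1 | r0:Add2,r1:9,r2:4,r3:1,r4:Add1
c4: issue MUL r2<-Mul1 | r0:Add2,r1:9,r2:Mul1,r3:1,r4:Add1
c5: CDB Add2=2; issue SUB r0<-Add2 | r0:Add2,r1:9,r2:Mul1,r3:1,r4:Add1
c6: issue MUL r3<-Mul2 | r0:Add2,r1:9,r2:Mul1,r3:Mul2,r4:Add1
c7: CDB Add1=3; issue ADD r3<-Add1 | r0:Add2,r1:9,r2:Mul1,r3:Add1,r4:3
c8: stall | r0:Add2,r1:9,r2:Mul1,r3:Add1,r4:3
c9: stall | r0:Add2,r1:9,r2:Mul1,r3:Add1,r4:3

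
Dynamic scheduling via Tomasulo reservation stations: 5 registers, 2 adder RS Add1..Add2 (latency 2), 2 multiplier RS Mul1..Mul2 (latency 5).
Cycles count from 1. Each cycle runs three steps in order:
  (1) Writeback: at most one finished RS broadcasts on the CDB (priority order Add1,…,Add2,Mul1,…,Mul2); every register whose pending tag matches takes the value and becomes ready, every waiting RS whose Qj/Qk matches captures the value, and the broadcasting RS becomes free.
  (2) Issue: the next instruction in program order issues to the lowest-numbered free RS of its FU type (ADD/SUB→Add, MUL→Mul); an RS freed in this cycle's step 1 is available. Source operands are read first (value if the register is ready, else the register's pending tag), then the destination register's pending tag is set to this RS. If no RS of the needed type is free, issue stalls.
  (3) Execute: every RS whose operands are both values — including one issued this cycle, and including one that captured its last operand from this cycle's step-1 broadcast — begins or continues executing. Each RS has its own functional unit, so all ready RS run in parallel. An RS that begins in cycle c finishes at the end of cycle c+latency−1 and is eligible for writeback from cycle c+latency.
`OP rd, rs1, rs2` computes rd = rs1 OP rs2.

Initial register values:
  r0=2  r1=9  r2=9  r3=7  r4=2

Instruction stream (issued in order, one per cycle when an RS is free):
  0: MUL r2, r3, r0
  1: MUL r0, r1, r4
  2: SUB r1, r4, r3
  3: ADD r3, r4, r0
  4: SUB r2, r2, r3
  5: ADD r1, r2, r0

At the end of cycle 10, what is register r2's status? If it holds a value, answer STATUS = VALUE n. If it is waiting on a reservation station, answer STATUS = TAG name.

cycle 1: issue MUL r2<-Mul1 // r0:2,r1:9,r2:Mul1,r3:7,r4:2
cycle 2: issue MUL r0<-Mul2 // r0:Mul2,r1:9,r2:Mul1,r3:7,r4:2
cycle 3: issue SUB r1<-Add1 // r0:Mul2,r1:Add1,r2:Mul1,r3:7,r4:2
cycle 4: issue ADD r3<-Add2 // r0:Mul2,r1:Add1,r2:Mul1,r3:Add2,r4:2
cycle 5: CDB Add1=-5; issue SUB r2<-Add1 // r0:Mul2,r1:-5,r2:Add1,r3:Add2,r4:2
cycle 6: CDB Mul1=14; stall // r0:Mul2,r1:-5,r2:Add1,r3:Add2,r4:2
cycle 7: CDB Mul2=18; stall // r0:18,r1:-5,r2:Add1,r3:Add2,r4:2
cycle 8: stall // r0:18,r1:-5,r2:Add1,r3:Add2,r4:2
cycle 9: CDB Add2=20; issue ADD r1<-Add2 // r0:18,r1:Add2,r2:Add1,r3:20,r4:2
cycle 10: - // r0:18,r1:Add2,r2:Add1,r3:20,r4:2

STATUS = TAG Add1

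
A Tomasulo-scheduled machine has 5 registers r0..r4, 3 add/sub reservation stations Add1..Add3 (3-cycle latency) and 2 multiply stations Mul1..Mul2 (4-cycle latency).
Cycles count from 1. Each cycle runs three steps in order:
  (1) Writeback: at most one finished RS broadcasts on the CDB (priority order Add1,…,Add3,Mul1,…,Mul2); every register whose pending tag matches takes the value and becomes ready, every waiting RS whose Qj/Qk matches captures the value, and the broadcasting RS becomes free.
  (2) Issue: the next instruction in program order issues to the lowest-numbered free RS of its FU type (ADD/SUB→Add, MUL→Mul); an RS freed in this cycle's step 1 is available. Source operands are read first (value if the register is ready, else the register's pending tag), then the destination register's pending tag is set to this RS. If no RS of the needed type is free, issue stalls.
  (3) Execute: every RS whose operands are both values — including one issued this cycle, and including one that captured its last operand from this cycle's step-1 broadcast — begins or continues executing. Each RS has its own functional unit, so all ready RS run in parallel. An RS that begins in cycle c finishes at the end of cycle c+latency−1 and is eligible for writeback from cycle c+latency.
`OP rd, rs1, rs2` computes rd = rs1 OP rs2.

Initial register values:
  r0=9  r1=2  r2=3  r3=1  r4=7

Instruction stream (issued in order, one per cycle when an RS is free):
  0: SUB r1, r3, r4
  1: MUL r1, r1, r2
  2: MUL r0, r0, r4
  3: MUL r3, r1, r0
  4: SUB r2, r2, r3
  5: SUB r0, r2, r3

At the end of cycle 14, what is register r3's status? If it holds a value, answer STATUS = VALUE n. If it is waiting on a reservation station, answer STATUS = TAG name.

STATUS = VALUE -1134

c1: issue SUB r1<-Add1 | r0:9,r1:Add1,r2:3,r3:1,r4:7
c2: issue MUL r1<-Mul1 | r0:9,r1:Mul1,r2:3,r3:1,r4:7
c3: issue MUL r0<-Mul2 | r0:Mul2,r1:Mul1,r2:3,r3:1,r4:7
c4: CDB Add1=-6; stall | r0:Mul2,r1:Mul1,r2:3,r3:1,r4:7
c5: stall | r0:Mul2,r1:Mul1,r2:3,r3:1,r4:7
c6: stall | r0:Mul2,r1:Mul1,r2:3,r3:1,r4:7
c7: CDB Mul2=63; issue MUL r3<-Mul2 | r0:63,r1:Mul1,r2:3,r3:Mul2,r4:7
c8: CDB Mul1=-18; issue SUB r2<-Add1 | r0:63,r1:-18,r2:Add1,r3:Mul2,r4:7
c9: issue SUB r0<-Add2 | r0:Add2,r1:-18,r2:Add1,r3:Mul2,r4:7
c10: - | r0:Add2,r1:-18,r2:Add1,r3:Mul2,r4:7
c11: - | r0:Add2,r1:-18,r2:Add1,r3:Mul2,r4:7
c12: CDB Mul2=-1134 | r0:Add2,r1:-18,r2:Add1,r3:-1134,r4:7
c13: - | r0:Add2,r1:-18,r2:Add1,r3:-1134,r4:7
c14: - | r0:Add2,r1:-18,r2:Add1,r3:-1134,r4:7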